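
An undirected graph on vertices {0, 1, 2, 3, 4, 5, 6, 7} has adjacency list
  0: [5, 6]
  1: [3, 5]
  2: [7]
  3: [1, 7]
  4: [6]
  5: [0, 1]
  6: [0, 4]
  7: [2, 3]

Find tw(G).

1

A width-1 tree decomposition is:
Bags: B1 = {4, 6}  B2 = {0, 6}  B3 = {0, 5}  B4 = {1, 5}  B5 = {1, 3}  B6 = {3, 7}  B7 = {2, 7}
Tree: B1–B2, B2–B3, B3–B4, B4–B5, B5–B6, B6–B7
The largest bag has 2 vertices, giving width 1; this decomposition certifies tw(G) ≤ 1. G has an edge, so its treewidth is at least 1. Hence tw(G) = 1 exactly.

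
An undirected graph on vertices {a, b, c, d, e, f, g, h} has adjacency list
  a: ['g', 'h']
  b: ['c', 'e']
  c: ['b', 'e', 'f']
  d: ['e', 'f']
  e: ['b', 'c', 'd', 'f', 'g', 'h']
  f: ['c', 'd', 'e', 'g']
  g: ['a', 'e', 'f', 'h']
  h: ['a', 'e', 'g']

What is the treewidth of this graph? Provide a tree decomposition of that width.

Treewidth 2.
One such decomposition:
Bags: B1 = {e, f, g}  B2 = {c, e, f}  B3 = {e, g, h}  B4 = {d, e, f}  B5 = {a, g, h}  B6 = {b, c, e}
Tree: B1–B2, B1–B3, B2–B4, B3–B5, B2–B6

Every bag has size at most 3, so the width is 3 − 1 = 2 and tw(G) ≤ 2. On the other hand G contains the 3-clique {e, g, h}. A clique must lie in a single bag of any decomposition, so no decomposition can have width below 2. Therefore the treewidth is 2.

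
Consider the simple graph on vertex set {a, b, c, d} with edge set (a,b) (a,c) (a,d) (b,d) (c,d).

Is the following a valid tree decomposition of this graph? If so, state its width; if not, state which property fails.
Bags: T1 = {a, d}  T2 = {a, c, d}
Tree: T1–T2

No — vertex b appears in no bag.

A tree decomposition must satisfy three properties: every vertex lies in some bag; for every edge, both endpoints lie together in some bag; and for every vertex, the bags containing it form a connected subtree. Here vertex b appears in no bag, so the decomposition is invalid.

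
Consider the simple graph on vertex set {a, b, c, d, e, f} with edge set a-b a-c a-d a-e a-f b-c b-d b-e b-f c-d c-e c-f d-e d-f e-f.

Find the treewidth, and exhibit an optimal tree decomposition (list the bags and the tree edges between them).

With just one bag of size 6, the width is 6 − 1 = 5, so tw(G) ≤ 5. Conversely, {a, b, c, d, e, f} is a clique of size 6, and the vertices of any clique must share a bag in every tree decomposition; so some bag has ≥ 6 vertices and tw(G) ≥ 5. Hence tw(G) = 5 exactly.

Treewidth 5.
Bags: B1 = {a, b, c, d, e, f}
Tree: (single bag)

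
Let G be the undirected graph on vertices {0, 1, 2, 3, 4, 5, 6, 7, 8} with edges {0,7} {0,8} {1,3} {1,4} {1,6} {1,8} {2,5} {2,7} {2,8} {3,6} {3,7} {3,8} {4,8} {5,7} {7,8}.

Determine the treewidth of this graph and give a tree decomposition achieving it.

Every bag has size at most 3, so the width is 3 − 1 = 2 and tw(G) ≤ 2. Conversely, {1, 3, 8} is a clique of size 3, and the vertices of any clique must share a bag in every tree decomposition; so some bag has ≥ 3 vertices and tw(G) ≥ 2. Hence tw(G) = 2 exactly.

Treewidth 2.
One such decomposition:
Bags: B1 = {3, 7, 8}  B2 = {2, 7, 8}  B3 = {1, 3, 8}  B4 = {2, 5, 7}  B5 = {1, 3, 6}  B6 = {0, 7, 8}  B7 = {1, 4, 8}
Tree: B1–B2, B1–B3, B2–B4, B3–B5, B1–B6, B3–B7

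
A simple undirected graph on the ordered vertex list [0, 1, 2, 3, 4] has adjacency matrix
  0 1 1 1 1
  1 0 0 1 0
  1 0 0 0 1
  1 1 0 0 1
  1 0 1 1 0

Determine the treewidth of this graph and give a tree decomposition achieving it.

Every bag has size at most 3, so the width is 3 − 1 = 2 and tw(G) ≤ 2. On the other hand G contains the 3-clique {0, 2, 4}. A clique must lie in a single bag of any decomposition, so no decomposition can have width below 2. Combining the bounds, tw(G) = 2.

Treewidth 2.
Bags: B1 = {0, 1, 3}  B2 = {0, 3, 4}  B3 = {0, 2, 4}
Tree: B1–B2, B2–B3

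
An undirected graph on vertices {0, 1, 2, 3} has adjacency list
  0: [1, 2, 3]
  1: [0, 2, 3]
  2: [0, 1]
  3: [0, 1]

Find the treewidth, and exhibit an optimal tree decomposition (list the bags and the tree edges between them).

Treewidth 2.
One such decomposition:
Bags: B1 = {0, 1, 2}  B2 = {0, 1, 3}
Tree: B1–B2

Each bag holds 3 vertices, so the decomposition has width 2, which upper-bounds the treewidth. For the lower bound, the 3 vertices {0, 1, 2} are pairwise adjacent, and any tree decomposition puts a clique entirely inside one bag — forcing width ≥ 2. Therefore the treewidth is 2.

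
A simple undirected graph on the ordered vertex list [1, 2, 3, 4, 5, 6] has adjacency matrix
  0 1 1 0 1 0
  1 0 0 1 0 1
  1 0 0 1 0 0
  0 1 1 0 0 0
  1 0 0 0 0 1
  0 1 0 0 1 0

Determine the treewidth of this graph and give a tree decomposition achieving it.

Each bag holds 3 vertices, so the decomposition has width 2, which upper-bounds the treewidth. The edges 5–6–2–1–5 form a cycle, so G is not a tree and its treewidth is at least 2. Therefore the treewidth is 2.

Treewidth 2.
Bags: B1 = {1, 5, 6}  B2 = {1, 2, 6}  B3 = {1, 2, 3}  B4 = {2, 3, 4}
Tree: B1–B2, B2–B3, B3–B4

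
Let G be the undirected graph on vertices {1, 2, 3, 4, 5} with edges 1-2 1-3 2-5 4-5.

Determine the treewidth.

A width-1 tree decomposition is:
Bags: B1 = {1, 3}  B2 = {1, 2}  B3 = {2, 5}  B4 = {4, 5}
Tree: B1–B2, B2–B3, B3–B4
Each bag holds 2 vertices, so the decomposition has width 1, which upper-bounds the treewidth. Since G has at least one edge (e.g. 3–1), it is not an edgeless graph, so tw(G) ≥ 1. The upper and lower bounds meet at 1, so that is the treewidth.

1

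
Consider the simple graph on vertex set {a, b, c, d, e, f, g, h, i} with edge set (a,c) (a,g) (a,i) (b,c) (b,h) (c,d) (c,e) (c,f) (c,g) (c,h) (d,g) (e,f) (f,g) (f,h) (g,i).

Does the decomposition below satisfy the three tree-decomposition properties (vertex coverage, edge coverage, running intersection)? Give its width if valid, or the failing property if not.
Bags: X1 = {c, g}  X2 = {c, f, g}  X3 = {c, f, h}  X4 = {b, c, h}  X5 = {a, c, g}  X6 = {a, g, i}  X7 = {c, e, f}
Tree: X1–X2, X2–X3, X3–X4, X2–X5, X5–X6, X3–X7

No — vertex d appears in no bag.

A tree decomposition must satisfy three properties: every vertex lies in some bag; for every edge, both endpoints lie together in some bag; and for every vertex, the bags containing it form a connected subtree. Here vertex d appears in no bag, so the decomposition is invalid.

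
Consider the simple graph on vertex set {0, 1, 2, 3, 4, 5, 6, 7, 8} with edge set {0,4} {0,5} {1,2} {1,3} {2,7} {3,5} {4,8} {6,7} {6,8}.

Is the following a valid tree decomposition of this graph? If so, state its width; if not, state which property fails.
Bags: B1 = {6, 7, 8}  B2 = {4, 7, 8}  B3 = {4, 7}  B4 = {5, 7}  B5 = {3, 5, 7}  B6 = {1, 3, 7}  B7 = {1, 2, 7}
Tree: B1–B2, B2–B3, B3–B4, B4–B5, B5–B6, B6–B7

A tree decomposition must satisfy three properties: every vertex lies in some bag; for every edge, both endpoints lie together in some bag; and for every vertex, the bags containing it form a connected subtree. Here vertex 0 appears in no bag, so the decomposition is invalid.

No — vertex 0 appears in no bag.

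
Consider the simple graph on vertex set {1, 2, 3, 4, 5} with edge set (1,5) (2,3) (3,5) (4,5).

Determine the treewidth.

1

A width-1 tree decomposition is:
Bags: B1 = {3, 5}  B2 = {2, 3}  B3 = {1, 5}  B4 = {4, 5}
Tree: B1–B2, B1–B3, B1–B4
The largest bag has 2 vertices, giving width 1; this decomposition certifies tw(G) ≤ 1. Any graph with an edge has treewidth ≥ 1, and G has the edge 3–5. Hence tw(G) = 1 exactly.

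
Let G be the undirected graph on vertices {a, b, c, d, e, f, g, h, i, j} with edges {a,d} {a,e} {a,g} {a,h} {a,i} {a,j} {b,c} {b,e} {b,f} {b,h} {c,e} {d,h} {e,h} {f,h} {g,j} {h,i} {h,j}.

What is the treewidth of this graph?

A width-2 tree decomposition is:
Bags: B1 = {a, d, h}  B2 = {a, e, h}  B3 = {a, h, i}  B4 = {b, e, h}  B5 = {b, c, e}  B6 = {b, f, h}  B7 = {a, h, j}  B8 = {a, g, j}
Tree: B1–B2, B2–B3, B2–B4, B4–B5, B4–B6, B1–B7, B7–B8
Every bag has size at most 3, so the width is 3 − 1 = 2 and tw(G) ≤ 2. On the other hand G contains the 3-clique {a, g, j}. A clique must lie in a single bag of any decomposition, so no decomposition can have width below 2. Combining the bounds, tw(G) = 2.

2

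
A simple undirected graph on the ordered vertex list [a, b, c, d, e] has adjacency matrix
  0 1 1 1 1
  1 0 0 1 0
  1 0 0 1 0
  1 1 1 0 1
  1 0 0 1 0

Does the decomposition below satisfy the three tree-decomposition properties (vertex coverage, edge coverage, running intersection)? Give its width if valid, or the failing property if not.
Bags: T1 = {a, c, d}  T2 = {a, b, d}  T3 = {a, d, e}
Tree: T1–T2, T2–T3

Checking the three conditions: (i) the bags cover all of {a, b, c, d, e}; (ii) for each edge, some bag contains both endpoints; (iii) the bags containing any fixed vertex form a subtree. All hold, so the decomposition is valid with width 3 − 1 = 2.

Yes; width 2.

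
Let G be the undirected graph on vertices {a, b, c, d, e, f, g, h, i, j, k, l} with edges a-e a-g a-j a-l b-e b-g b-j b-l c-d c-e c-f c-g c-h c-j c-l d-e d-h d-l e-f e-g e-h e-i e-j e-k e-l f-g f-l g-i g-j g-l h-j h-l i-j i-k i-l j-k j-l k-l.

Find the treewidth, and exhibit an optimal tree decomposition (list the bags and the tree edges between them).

Treewidth 4.
One such decomposition:
Bags: B1 = {c, e, h, j, l}  B2 = {c, e, g, j, l}  B3 = {e, g, i, j, l}  B4 = {e, i, j, k, l}  B5 = {b, e, g, j, l}  B6 = {c, e, f, g, l}  B7 = {c, d, e, h, l}  B8 = {a, e, g, j, l}
Tree: B1–B2, B2–B3, B3–B4, B3–B5, B2–B6, B1–B7, B2–B8

The largest bag has 5 vertices, giving width 4; this decomposition certifies tw(G) ≤ 4. For the lower bound, the 5 vertices {c, d, e, h, l} are pairwise adjacent, and any tree decomposition puts a clique entirely inside one bag — forcing width ≥ 4. Therefore the treewidth is 4.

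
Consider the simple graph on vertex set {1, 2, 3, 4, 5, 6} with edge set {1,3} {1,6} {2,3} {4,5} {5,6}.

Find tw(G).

1

A width-1 tree decomposition is:
Bags: B1 = {4, 5}  B2 = {5, 6}  B3 = {1, 6}  B4 = {1, 3}  B5 = {2, 3}
Tree: B1–B2, B2–B3, B3–B4, B4–B5
Every bag has size at most 2, so the width is 2 − 1 = 1 and tw(G) ≤ 1. Any graph with an edge has treewidth ≥ 1, and G has the edge 4–5. Combining the bounds, tw(G) = 1.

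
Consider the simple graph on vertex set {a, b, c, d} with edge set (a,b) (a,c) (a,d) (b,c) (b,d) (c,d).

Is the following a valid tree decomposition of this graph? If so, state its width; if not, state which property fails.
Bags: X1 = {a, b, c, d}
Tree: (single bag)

Yes; width 3.

Vertex coverage: the bags together contain {a, b, c, d}, the full vertex set. Edge coverage: each edge of G has both endpoints in at least one bag. Running intersection: for every vertex, the bags containing it form a connected subtree. All three properties hold, so this is a valid tree decomposition of width max|bag| − 1 = 3, and hence tw(G) ≤ 3.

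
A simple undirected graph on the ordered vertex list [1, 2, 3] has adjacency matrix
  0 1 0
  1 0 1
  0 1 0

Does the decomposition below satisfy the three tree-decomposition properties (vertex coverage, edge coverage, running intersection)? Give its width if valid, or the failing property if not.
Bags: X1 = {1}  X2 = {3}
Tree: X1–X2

No — vertex 2 appears in no bag.

A tree decomposition must satisfy three properties: every vertex lies in some bag; for every edge, both endpoints lie together in some bag; and for every vertex, the bags containing it form a connected subtree. Here vertex 2 appears in no bag, so the decomposition is invalid.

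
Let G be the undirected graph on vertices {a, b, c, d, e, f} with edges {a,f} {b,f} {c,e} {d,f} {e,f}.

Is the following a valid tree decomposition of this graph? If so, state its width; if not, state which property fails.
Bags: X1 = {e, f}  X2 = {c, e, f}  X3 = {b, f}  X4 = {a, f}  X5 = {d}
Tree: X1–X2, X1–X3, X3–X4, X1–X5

A tree decomposition must satisfy three properties: every vertex lies in some bag; for every edge, both endpoints lie together in some bag; and for every vertex, the bags containing it form a connected subtree. Here edge (f,d) lies in no bag, so the decomposition is invalid.

No — edge (f,d) lies in no bag.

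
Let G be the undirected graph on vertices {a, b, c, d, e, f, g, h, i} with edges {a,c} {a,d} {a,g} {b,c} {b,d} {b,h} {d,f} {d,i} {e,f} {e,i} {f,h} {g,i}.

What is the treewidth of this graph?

A width-3 tree decomposition is:
Bags: B1 = {a, b, c, g}  B2 = {a, b, d, g}  B3 = {b, d, g, i}  B4 = {b, d, h, i}  B5 = {d, f, h, i}  B6 = {e, f, h, i}
Tree: B1–B2, B2–B3, B3–B4, B4–B5, B5–B6
The largest bag has 4 vertices, giving width 3; this decomposition certifies tw(G) ≤ 3. For the lower bound: the 4 vertex sets {a,c,g}, {b}, {d}, {e,f,h,i} are disjoint, each induces a connected subgraph, and every pair is joined by at least one edge of G. Contracting each set to a single vertex therefore yields K_{4} as a minor, and since treewidth is minor-monotone, tw(G) ≥ tw(K_{4}) = 3. The upper and lower bounds meet at 3, so that is the treewidth.

3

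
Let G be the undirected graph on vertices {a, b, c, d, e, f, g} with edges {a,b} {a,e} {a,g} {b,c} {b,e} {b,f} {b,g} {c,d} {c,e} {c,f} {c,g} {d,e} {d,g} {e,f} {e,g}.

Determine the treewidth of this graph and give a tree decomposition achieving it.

Treewidth 3.
One optimal decomposition is:
Bags: B1 = {a, b, e, g}  B2 = {b, c, e, g}  B3 = {c, d, e, g}  B4 = {b, c, e, f}
Tree: B1–B2, B2–B3, B2–B4

Each bag holds 4 vertices, so the decomposition has width 3, which upper-bounds the treewidth. On the other hand G contains the 4-clique {c, d, e, g}. A clique must lie in a single bag of any decomposition, so no decomposition can have width below 3. The upper and lower bounds meet at 3, so that is the treewidth.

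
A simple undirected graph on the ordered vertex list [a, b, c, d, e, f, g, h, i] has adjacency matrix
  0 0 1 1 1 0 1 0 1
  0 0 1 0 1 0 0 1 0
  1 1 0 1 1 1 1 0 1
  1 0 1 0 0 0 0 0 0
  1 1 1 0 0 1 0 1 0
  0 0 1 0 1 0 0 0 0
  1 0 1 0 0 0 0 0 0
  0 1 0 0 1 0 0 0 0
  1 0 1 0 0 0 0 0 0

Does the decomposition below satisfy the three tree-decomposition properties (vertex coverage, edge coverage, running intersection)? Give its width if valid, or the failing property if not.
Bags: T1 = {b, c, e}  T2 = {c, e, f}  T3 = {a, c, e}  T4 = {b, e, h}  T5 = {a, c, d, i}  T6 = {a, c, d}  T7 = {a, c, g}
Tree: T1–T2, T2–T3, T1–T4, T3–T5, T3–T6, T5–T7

No — bags containing vertex d are not connected in the tree.

A tree decomposition must satisfy three properties: every vertex lies in some bag; for every edge, both endpoints lie together in some bag; and for every vertex, the bags containing it form a connected subtree. Here bags containing vertex d are not connected in the tree, so the decomposition is invalid.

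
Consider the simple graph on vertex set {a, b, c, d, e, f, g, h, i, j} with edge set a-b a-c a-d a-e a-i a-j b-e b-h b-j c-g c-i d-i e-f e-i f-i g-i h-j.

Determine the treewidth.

2

A width-2 tree decomposition is:
Bags: B1 = {a, b, e}  B2 = {a, e, i}  B3 = {e, f, i}  B4 = {a, b, j}  B5 = {a, d, i}  B6 = {a, c, i}  B7 = {c, g, i}  B8 = {b, h, j}
Tree: B1–B2, B2–B3, B1–B4, B2–B5, B5–B6, B6–B7, B4–B8
Each bag holds 3 vertices, so the decomposition has width 2, which upper-bounds the treewidth. Conversely, {b, h, j} is a clique of size 3, and the vertices of any clique must share a bag in every tree decomposition; so some bag has ≥ 3 vertices and tw(G) ≥ 2. Combining the bounds, tw(G) = 2.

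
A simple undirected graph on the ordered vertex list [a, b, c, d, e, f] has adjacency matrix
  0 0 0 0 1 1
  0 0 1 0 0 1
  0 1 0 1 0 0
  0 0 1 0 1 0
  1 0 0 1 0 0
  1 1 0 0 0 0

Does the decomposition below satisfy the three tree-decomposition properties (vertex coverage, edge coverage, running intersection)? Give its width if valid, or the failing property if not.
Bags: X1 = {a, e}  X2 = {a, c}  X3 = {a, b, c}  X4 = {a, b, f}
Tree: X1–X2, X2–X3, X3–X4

No — vertex d appears in no bag.

A tree decomposition must satisfy three properties: every vertex lies in some bag; for every edge, both endpoints lie together in some bag; and for every vertex, the bags containing it form a connected subtree. Here vertex d appears in no bag, so the decomposition is invalid.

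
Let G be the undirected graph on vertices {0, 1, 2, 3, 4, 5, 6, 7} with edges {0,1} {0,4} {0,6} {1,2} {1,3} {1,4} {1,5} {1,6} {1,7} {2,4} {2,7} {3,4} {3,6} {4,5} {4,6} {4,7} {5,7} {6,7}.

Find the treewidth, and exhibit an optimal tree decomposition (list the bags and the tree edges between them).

Every bag has size at most 4, so the width is 4 − 1 = 3 and tw(G) ≤ 3. On the other hand G contains the 4-clique {1, 2, 4, 7}. A clique must lie in a single bag of any decomposition, so no decomposition can have width below 3. Therefore the treewidth is 3.

Treewidth 3.
One optimal decomposition is:
Bags: B1 = {1, 4, 6, 7}  B2 = {1, 2, 4, 7}  B3 = {0, 1, 4, 6}  B4 = {1, 4, 5, 7}  B5 = {1, 3, 4, 6}
Tree: B1–B2, B1–B3, B2–B4, B3–B5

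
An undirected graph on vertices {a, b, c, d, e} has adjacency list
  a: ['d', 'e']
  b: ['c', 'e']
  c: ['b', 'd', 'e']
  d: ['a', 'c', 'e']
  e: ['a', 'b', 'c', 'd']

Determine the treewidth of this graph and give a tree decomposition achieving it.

Treewidth 2.
One such decomposition:
Bags: B1 = {c, d, e}  B2 = {a, d, e}  B3 = {b, c, e}
Tree: B1–B2, B1–B3

The largest bag has 3 vertices, giving width 2; this decomposition certifies tw(G) ≤ 2. For the lower bound, the 3 vertices {c, d, e} are pairwise adjacent, and any tree decomposition puts a clique entirely inside one bag — forcing width ≥ 2. Combining the bounds, tw(G) = 2.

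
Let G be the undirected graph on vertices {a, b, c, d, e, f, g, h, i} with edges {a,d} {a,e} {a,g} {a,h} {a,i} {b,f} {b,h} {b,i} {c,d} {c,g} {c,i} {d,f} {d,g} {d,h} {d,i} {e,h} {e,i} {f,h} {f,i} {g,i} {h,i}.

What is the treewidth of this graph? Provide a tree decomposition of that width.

Treewidth 3.
Bags: B1 = {a, d, h, i}  B2 = {d, f, h, i}  B3 = {b, f, h, i}  B4 = {a, d, g, i}  B5 = {c, d, g, i}  B6 = {a, e, h, i}
Tree: B1–B2, B2–B3, B1–B4, B4–B5, B1–B6

The largest bag has 4 vertices, giving width 3; this decomposition certifies tw(G) ≤ 3. On the other hand G contains the 4-clique {c, d, g, i}. A clique must lie in a single bag of any decomposition, so no decomposition can have width below 3. Hence tw(G) = 3 exactly.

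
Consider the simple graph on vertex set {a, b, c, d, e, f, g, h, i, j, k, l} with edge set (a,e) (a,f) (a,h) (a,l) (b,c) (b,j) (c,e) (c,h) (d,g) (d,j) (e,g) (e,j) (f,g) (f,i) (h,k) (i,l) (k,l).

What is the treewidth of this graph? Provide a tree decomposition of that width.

The largest bag has 4 vertices, giving width 3; this decomposition certifies tw(G) ≤ 3. For the lower bound: the 4 vertex sets {b,d,j}, {c}, {e}, {a,f,g,h} are disjoint, each induces a connected subgraph, and every pair is joined by at least one edge of G. Contracting each set to a single vertex therefore yields K_{4} as a minor, and since treewidth is minor-monotone, tw(G) ≥ tw(K_{4}) = 3. Therefore the treewidth is 3.

Treewidth 3.
Bags: B1 = {b, c, d, j}  B2 = {c, d, e, j}  B3 = {c, d, e, g}  B4 = {c, e, g, h}  B5 = {a, e, g, h}  B6 = {a, f, g, h}  B7 = {a, f, h, k}  B8 = {a, f, k, l}  B9 = {f, i, k, l}
Tree: B1–B2, B2–B3, B3–B4, B4–B5, B5–B6, B6–B7, B7–B8, B8–B9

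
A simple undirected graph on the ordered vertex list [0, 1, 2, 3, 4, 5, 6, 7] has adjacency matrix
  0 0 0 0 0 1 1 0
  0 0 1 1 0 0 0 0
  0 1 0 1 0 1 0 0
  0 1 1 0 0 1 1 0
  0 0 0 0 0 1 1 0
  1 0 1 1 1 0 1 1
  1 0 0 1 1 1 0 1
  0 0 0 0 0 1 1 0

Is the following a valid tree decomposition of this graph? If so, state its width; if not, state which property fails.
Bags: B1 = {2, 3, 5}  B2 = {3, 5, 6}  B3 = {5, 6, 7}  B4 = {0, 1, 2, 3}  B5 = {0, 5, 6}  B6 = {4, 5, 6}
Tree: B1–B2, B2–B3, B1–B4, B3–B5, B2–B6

A tree decomposition must satisfy three properties: every vertex lies in some bag; for every edge, both endpoints lie together in some bag; and for every vertex, the bags containing it form a connected subtree. Here bags containing vertex 0 are not connected in the tree, so the decomposition is invalid.

No — bags containing vertex 0 are not connected in the tree.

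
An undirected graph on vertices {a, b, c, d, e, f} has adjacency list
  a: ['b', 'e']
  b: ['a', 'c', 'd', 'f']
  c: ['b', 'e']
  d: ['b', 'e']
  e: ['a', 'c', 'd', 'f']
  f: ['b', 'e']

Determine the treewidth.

A width-2 tree decomposition is:
Bags: B1 = {a, b, e}  B2 = {b, d, e}  B3 = {b, c, e}  B4 = {b, e, f}
Tree: B1–B2, B2–B3, B3–B4
Every bag has size at most 3, so the width is 3 − 1 = 2 and tw(G) ≤ 2. Since a–b–d–e–a is a cycle in G, G is not acyclic. Forests are exactly the graphs of treewidth ≤ 1, so tw(G) ≥ 2. Combining the bounds, tw(G) = 2.

2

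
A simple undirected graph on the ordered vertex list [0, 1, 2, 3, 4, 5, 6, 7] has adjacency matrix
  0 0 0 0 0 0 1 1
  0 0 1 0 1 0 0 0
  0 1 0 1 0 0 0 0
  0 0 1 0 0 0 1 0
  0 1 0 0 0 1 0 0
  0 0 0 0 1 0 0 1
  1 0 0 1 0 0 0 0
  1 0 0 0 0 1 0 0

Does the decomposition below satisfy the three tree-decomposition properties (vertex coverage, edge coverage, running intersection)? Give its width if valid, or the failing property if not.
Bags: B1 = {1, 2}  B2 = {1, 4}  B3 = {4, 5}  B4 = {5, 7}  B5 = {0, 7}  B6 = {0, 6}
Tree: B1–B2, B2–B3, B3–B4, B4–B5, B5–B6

A tree decomposition must satisfy three properties: every vertex lies in some bag; for every edge, both endpoints lie together in some bag; and for every vertex, the bags containing it form a connected subtree. Here vertex 3 appears in no bag, so the decomposition is invalid.

No — vertex 3 appears in no bag.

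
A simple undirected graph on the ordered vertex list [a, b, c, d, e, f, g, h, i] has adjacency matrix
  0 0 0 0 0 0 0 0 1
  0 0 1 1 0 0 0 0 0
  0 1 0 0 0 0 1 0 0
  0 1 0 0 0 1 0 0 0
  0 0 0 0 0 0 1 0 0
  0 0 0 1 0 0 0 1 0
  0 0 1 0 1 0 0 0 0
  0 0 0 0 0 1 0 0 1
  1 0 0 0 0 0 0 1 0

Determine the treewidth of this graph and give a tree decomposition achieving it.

Every bag has size at most 2, so the width is 2 − 1 = 1 and tw(G) ≤ 1. Any graph with an edge has treewidth ≥ 1, and G has the edge e–g. The upper and lower bounds meet at 1, so that is the treewidth.

Treewidth 1.
One such decomposition:
Bags: B1 = {e, g}  B2 = {c, g}  B3 = {b, c}  B4 = {b, d}  B5 = {d, f}  B6 = {f, h}  B7 = {h, i}  B8 = {a, i}
Tree: B1–B2, B2–B3, B3–B4, B4–B5, B5–B6, B6–B7, B7–B8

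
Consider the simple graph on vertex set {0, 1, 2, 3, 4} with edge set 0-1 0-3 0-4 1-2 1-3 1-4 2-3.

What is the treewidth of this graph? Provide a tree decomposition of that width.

Treewidth 2.
Bags: B1 = {1, 2, 3}  B2 = {0, 1, 3}  B3 = {0, 1, 4}
Tree: B1–B2, B2–B3

The largest bag has 3 vertices, giving width 2; this decomposition certifies tw(G) ≤ 2. For the lower bound, the 3 vertices {0, 1, 3} are pairwise adjacent, and any tree decomposition puts a clique entirely inside one bag — forcing width ≥ 2. The upper and lower bounds meet at 2, so that is the treewidth.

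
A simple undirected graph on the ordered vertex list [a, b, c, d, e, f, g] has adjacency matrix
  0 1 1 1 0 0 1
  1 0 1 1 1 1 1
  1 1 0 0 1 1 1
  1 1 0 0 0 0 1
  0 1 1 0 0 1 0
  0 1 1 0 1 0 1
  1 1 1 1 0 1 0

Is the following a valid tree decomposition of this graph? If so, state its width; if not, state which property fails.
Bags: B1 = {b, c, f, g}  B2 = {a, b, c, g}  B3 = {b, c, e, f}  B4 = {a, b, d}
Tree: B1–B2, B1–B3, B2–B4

No — edge (g,d) lies in no bag.

A tree decomposition must satisfy three properties: every vertex lies in some bag; for every edge, both endpoints lie together in some bag; and for every vertex, the bags containing it form a connected subtree. Here edge (g,d) lies in no bag, so the decomposition is invalid.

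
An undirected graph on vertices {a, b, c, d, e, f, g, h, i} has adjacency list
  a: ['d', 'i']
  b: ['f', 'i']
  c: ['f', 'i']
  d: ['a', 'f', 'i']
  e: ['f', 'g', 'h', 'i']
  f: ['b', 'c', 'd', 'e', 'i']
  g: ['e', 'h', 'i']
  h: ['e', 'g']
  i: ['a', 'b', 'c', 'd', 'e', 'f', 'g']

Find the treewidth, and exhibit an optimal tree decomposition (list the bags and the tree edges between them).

Each bag holds 3 vertices, so the decomposition has width 2, which upper-bounds the treewidth. For the lower bound, the 3 vertices {e, g, h} are pairwise adjacent, and any tree decomposition puts a clique entirely inside one bag — forcing width ≥ 2. Hence tw(G) = 2 exactly.

Treewidth 2.
Bags: B1 = {e, f, i}  B2 = {e, g, i}  B3 = {b, f, i}  B4 = {d, f, i}  B5 = {c, f, i}  B6 = {e, g, h}  B7 = {a, d, i}
Tree: B1–B2, B1–B3, B3–B4, B1–B5, B2–B6, B4–B7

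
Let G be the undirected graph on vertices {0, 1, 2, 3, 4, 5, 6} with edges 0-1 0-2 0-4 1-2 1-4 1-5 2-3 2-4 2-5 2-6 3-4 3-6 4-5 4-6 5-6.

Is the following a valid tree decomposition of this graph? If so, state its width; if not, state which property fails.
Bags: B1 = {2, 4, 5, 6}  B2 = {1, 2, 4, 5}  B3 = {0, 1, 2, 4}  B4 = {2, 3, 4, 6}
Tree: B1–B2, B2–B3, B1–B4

Checking the three conditions: (i) the bags cover all of {0, 1, 2, 3, 4, 5, 6}; (ii) for each edge, some bag contains both endpoints; (iii) the bags containing any fixed vertex form a subtree. All hold, so the decomposition is valid with width 4 − 1 = 3.

Yes; width 3.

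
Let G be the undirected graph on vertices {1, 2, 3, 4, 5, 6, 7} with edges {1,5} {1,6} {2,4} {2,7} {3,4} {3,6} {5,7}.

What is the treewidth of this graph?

A width-2 tree decomposition is:
Bags: B1 = {1, 5, 7}  B2 = {1, 2, 7}  B3 = {1, 2, 4}  B4 = {1, 3, 4}  B5 = {1, 3, 6}
Tree: B1–B2, B2–B3, B3–B4, B4–B5
Every bag has size at most 3, so the width is 3 − 1 = 2 and tw(G) ≤ 2. Since 1–5–7–2–4–3–6–1 is a cycle in G, G is not acyclic. Forests are exactly the graphs of treewidth ≤ 1, so tw(G) ≥ 2. The upper and lower bounds meet at 2, so that is the treewidth.

2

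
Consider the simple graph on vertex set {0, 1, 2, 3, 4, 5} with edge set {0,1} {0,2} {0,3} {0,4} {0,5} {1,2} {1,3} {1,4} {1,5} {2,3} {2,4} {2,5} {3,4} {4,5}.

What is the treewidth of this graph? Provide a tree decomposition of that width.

Treewidth 4.
One such decomposition:
Bags: B1 = {0, 1, 2, 3, 4}  B2 = {0, 1, 2, 4, 5}
Tree: B1–B2

The largest bag has 5 vertices, giving width 4; this decomposition certifies tw(G) ≤ 4. On the other hand G contains the 5-clique {0, 1, 2, 3, 4}. A clique must lie in a single bag of any decomposition, so no decomposition can have width below 4. The upper and lower bounds meet at 4, so that is the treewidth.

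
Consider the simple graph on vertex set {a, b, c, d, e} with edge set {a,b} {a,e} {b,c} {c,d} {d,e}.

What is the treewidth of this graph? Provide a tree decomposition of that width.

Every bag has size at most 3, so the width is 3 − 1 = 2 and tw(G) ≤ 2. Since b–a–e–d–c–b is a cycle in G, G is not acyclic. Forests are exactly the graphs of treewidth ≤ 1, so tw(G) ≥ 2. The upper and lower bounds meet at 2, so that is the treewidth.

Treewidth 2.
Bags: B1 = {a, b, e}  B2 = {b, d, e}  B3 = {b, c, d}
Tree: B1–B2, B2–B3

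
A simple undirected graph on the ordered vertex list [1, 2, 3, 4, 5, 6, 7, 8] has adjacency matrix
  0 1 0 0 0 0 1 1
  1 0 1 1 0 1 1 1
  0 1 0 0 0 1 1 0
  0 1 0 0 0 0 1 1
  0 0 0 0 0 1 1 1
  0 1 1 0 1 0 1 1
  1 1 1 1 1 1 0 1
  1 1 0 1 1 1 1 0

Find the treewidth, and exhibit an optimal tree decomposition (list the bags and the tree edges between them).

Treewidth 3.
Bags: B1 = {2, 6, 7, 8}  B2 = {2, 4, 7, 8}  B3 = {1, 2, 7, 8}  B4 = {5, 6, 7, 8}  B5 = {2, 3, 6, 7}
Tree: B1–B2, B1–B3, B1–B4, B1–B5

Every bag has size at most 4, so the width is 4 − 1 = 3 and tw(G) ≤ 3. On the other hand G contains the 4-clique {1, 2, 7, 8}. A clique must lie in a single bag of any decomposition, so no decomposition can have width below 3. Therefore the treewidth is 3.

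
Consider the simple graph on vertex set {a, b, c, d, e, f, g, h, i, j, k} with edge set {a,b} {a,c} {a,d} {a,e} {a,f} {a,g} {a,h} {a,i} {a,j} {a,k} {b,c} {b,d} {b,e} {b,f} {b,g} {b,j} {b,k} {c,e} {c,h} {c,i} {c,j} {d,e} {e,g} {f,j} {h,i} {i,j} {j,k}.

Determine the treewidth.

3

A width-3 tree decomposition is:
Bags: B1 = {a, c, i, j}  B2 = {a, b, c, j}  B3 = {a, b, f, j}  B4 = {a, c, h, i}  B5 = {a, b, c, e}  B6 = {a, b, e, g}  B7 = {a, b, j, k}  B8 = {a, b, d, e}
Tree: B1–B2, B2–B3, B1–B4, B2–B5, B5–B6, B2–B7, B6–B8
The largest bag has 4 vertices, giving width 3; this decomposition certifies tw(G) ≤ 3. On the other hand G contains the 4-clique {a, c, h, i}. A clique must lie in a single bag of any decomposition, so no decomposition can have width below 3. Hence tw(G) = 3 exactly.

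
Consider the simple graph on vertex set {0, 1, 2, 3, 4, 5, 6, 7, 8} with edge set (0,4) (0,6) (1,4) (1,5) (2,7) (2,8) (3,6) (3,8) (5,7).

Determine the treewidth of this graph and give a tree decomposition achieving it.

The largest bag has 3 vertices, giving width 2; this decomposition certifies tw(G) ≤ 2. Since 2–7–5–1–4–0–6–3–8–2 is a cycle in G, G is not acyclic. Forests are exactly the graphs of treewidth ≤ 1, so tw(G) ≥ 2. Combining the bounds, tw(G) = 2.

Treewidth 2.
One optimal decomposition is:
Bags: B1 = {2, 5, 7}  B2 = {1, 2, 5}  B3 = {1, 2, 4}  B4 = {0, 2, 4}  B5 = {0, 2, 6}  B6 = {2, 3, 6}  B7 = {2, 3, 8}
Tree: B1–B2, B2–B3, B3–B4, B4–B5, B5–B6, B6–B7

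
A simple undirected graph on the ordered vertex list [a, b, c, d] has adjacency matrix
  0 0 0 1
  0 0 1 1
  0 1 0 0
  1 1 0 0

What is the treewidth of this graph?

1

A width-1 tree decomposition is:
Bags: B1 = {b, c}  B2 = {b, d}  B3 = {a, d}
Tree: B1–B2, B2–B3
Every bag has size at most 2, so the width is 2 − 1 = 1 and tw(G) ≤ 1. Since G has at least one edge (e.g. c–b), it is not an edgeless graph, so tw(G) ≥ 1. The upper and lower bounds meet at 1, so that is the treewidth.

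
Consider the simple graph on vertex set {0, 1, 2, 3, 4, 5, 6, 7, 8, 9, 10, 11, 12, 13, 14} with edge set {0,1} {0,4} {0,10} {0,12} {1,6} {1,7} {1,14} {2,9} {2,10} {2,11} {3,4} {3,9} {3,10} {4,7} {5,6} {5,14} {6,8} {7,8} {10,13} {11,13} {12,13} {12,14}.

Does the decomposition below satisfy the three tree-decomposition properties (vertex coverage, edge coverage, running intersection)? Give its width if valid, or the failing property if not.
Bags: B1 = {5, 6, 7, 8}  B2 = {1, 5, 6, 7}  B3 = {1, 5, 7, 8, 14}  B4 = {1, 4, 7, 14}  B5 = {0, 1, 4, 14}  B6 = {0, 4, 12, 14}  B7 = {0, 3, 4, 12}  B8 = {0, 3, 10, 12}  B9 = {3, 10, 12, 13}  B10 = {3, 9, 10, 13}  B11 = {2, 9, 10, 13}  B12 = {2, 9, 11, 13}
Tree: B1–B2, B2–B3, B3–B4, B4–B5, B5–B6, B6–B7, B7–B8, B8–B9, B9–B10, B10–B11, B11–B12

A tree decomposition must satisfy three properties: every vertex lies in some bag; for every edge, both endpoints lie together in some bag; and for every vertex, the bags containing it form a connected subtree. Here bags containing vertex 8 are not connected in the tree, so the decomposition is invalid.

No — bags containing vertex 8 are not connected in the tree.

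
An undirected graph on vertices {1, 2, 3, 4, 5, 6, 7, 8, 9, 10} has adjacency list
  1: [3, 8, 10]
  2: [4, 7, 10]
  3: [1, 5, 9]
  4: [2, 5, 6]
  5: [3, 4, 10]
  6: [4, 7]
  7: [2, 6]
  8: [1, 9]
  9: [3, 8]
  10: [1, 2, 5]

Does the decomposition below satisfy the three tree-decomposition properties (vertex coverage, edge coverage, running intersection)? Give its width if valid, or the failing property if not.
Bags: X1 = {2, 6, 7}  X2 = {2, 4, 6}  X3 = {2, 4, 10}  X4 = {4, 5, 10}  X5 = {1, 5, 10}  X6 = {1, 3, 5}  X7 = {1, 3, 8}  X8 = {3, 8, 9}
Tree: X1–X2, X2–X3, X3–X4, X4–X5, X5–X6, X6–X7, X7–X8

Yes; width 2.

Checking the three conditions: (i) the bags cover all of {1, 2, 3, 4, 5, 6, 7, 8, 9, 10}; (ii) for each edge, some bag contains both endpoints; (iii) the bags containing any fixed vertex form a subtree. All hold, so the decomposition is valid with width 3 − 1 = 2.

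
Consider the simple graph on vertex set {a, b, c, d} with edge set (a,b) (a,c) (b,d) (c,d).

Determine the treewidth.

2

A width-2 tree decomposition is:
Bags: B1 = {a, b, c}  B2 = {b, c, d}
Tree: B1–B2
Every bag has size at most 3, so the width is 3 − 1 = 2 and tw(G) ≤ 2. The edges b–a–c–d–b form a cycle, so G is not a tree and its treewidth is at least 2. The upper and lower bounds meet at 2, so that is the treewidth.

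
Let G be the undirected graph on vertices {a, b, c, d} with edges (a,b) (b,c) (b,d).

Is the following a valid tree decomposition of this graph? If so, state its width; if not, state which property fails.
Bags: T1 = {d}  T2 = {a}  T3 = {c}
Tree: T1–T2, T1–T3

A tree decomposition must satisfy three properties: every vertex lies in some bag; for every edge, both endpoints lie together in some bag; and for every vertex, the bags containing it form a connected subtree. Here vertex b appears in no bag, so the decomposition is invalid.

No — vertex b appears in no bag.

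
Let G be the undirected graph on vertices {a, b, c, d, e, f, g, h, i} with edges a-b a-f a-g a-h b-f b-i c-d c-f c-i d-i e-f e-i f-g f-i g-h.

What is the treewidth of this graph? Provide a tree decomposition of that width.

Treewidth 2.
One such decomposition:
Bags: B1 = {c, f, i}  B2 = {c, d, i}  B3 = {e, f, i}  B4 = {b, f, i}  B5 = {a, b, f}  B6 = {a, f, g}  B7 = {a, g, h}
Tree: B1–B2, B1–B3, B1–B4, B4–B5, B5–B6, B6–B7

The largest bag has 3 vertices, giving width 2; this decomposition certifies tw(G) ≤ 2. For the lower bound, the 3 vertices {c, d, i} are pairwise adjacent, and any tree decomposition puts a clique entirely inside one bag — forcing width ≥ 2. Therefore the treewidth is 2.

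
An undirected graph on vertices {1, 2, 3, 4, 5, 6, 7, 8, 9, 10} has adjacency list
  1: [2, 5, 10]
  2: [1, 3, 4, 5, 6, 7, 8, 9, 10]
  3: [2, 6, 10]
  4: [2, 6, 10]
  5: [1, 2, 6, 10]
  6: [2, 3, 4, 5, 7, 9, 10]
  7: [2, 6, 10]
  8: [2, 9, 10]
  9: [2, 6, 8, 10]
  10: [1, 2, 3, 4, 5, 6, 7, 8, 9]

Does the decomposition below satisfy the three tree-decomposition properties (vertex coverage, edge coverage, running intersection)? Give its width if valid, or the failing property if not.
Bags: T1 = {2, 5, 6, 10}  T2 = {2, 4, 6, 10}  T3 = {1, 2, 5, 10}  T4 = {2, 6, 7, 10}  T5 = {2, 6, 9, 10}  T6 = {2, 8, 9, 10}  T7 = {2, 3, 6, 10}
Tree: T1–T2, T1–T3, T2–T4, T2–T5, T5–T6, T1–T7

Checking the three conditions: (i) the bags cover all of {1, 2, 3, 4, 5, 6, 7, 8, 9, 10}; (ii) for each edge, some bag contains both endpoints; (iii) the bags containing any fixed vertex form a subtree. All hold, so the decomposition is valid with width 4 − 1 = 3.

Yes; width 3.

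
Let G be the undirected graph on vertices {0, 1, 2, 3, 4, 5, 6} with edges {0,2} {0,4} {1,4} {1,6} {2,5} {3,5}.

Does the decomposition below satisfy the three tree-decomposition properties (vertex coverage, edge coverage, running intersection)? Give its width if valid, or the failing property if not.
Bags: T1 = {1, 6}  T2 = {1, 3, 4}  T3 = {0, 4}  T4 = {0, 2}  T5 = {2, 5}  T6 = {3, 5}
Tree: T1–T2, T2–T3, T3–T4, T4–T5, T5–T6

No — bags containing vertex 3 are not connected in the tree.

A tree decomposition must satisfy three properties: every vertex lies in some bag; for every edge, both endpoints lie together in some bag; and for every vertex, the bags containing it form a connected subtree. Here bags containing vertex 3 are not connected in the tree, so the decomposition is invalid.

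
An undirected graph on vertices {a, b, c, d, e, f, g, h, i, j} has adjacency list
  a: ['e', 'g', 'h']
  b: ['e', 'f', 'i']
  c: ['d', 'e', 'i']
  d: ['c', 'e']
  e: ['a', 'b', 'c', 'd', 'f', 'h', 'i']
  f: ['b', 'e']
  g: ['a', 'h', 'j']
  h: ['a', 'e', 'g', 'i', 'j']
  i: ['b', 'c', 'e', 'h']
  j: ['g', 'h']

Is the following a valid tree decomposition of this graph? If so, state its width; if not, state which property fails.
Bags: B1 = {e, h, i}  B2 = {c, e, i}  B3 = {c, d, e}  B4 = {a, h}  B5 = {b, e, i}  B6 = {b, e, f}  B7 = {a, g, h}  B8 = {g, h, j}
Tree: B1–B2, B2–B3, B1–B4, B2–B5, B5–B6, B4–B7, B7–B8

A tree decomposition must satisfy three properties: every vertex lies in some bag; for every edge, both endpoints lie together in some bag; and for every vertex, the bags containing it form a connected subtree. Here edge (e,a) lies in no bag, so the decomposition is invalid.

No — edge (e,a) lies in no bag.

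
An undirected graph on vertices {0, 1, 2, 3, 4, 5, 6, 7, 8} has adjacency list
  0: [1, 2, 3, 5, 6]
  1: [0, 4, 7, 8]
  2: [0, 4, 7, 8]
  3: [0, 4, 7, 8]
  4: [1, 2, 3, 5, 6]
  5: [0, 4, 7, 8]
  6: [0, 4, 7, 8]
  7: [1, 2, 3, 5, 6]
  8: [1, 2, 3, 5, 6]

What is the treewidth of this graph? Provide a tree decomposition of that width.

The largest bag has 5 vertices, giving width 4; this decomposition certifies tw(G) ≤ 4. For the lower bound: the 5 vertex sets {2,7}, {0,1}, {6,8}, {4}, {5} are disjoint, each induces a connected subgraph, and every pair is joined by at least one edge of G. Contracting each set to a single vertex therefore yields K_{5} as a minor, and since treewidth is minor-monotone, tw(G) ≥ tw(K_{5}) = 4. Combining the bounds, tw(G) = 4.

Treewidth 4.
Bags: B1 = {0, 2, 4, 7, 8}  B2 = {0, 1, 4, 7, 8}  B3 = {0, 4, 6, 7, 8}  B4 = {0, 4, 5, 7, 8}  B5 = {0, 3, 4, 7, 8}
Tree: B1–B2, B2–B3, B3–B4, B4–B5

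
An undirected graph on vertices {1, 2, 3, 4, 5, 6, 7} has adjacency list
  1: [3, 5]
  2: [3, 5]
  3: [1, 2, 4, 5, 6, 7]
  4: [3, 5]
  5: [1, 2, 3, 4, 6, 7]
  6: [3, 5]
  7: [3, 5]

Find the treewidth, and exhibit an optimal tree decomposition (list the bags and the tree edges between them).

Treewidth 2.
One such decomposition:
Bags: B1 = {3, 5, 7}  B2 = {2, 3, 5}  B3 = {1, 3, 5}  B4 = {3, 5, 6}  B5 = {3, 4, 5}
Tree: B1–B2, B1–B3, B2–B4, B2–B5

Every bag has size at most 3, so the width is 3 − 1 = 2 and tw(G) ≤ 2. For the lower bound, the 3 vertices {1, 3, 5} are pairwise adjacent, and any tree decomposition puts a clique entirely inside one bag — forcing width ≥ 2. Hence tw(G) = 2 exactly.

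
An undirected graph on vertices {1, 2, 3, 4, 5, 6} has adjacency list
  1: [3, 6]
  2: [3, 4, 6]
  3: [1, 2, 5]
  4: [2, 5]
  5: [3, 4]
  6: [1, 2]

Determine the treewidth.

2

A width-2 tree decomposition is:
Bags: B1 = {1, 3, 6}  B2 = {2, 3, 6}  B3 = {2, 3, 5}  B4 = {2, 4, 5}
Tree: B1–B2, B2–B3, B3–B4
The largest bag has 3 vertices, giving width 2; this decomposition certifies tw(G) ≤ 2. Since 1–6–2–3–1 is a cycle in G, G is not acyclic. Forests are exactly the graphs of treewidth ≤ 1, so tw(G) ≥ 2. Hence tw(G) = 2 exactly.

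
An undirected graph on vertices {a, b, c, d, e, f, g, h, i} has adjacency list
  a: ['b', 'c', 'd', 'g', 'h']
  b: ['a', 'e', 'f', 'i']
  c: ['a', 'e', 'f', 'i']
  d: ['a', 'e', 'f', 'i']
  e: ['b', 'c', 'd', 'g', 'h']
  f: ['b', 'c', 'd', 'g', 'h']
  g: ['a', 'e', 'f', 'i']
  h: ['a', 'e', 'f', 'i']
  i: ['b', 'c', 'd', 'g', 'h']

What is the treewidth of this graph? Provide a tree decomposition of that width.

The largest bag has 5 vertices, giving width 4; this decomposition certifies tw(G) ≤ 4. For the lower bound: the 5 vertex sets {a,b}, {d,e}, {c,f}, {i}, {g} are disjoint, each induces a connected subgraph, and every pair is joined by at least one edge of G. Contracting each set to a single vertex therefore yields K_{5} as a minor, and since treewidth is minor-monotone, tw(G) ≥ tw(K_{5}) = 4. Hence tw(G) = 4 exactly.

Treewidth 4.
One optimal decomposition is:
Bags: B1 = {a, b, e, f, i}  B2 = {a, d, e, f, i}  B3 = {a, c, e, f, i}  B4 = {a, e, f, g, i}  B5 = {a, e, f, h, i}
Tree: B1–B2, B2–B3, B3–B4, B4–B5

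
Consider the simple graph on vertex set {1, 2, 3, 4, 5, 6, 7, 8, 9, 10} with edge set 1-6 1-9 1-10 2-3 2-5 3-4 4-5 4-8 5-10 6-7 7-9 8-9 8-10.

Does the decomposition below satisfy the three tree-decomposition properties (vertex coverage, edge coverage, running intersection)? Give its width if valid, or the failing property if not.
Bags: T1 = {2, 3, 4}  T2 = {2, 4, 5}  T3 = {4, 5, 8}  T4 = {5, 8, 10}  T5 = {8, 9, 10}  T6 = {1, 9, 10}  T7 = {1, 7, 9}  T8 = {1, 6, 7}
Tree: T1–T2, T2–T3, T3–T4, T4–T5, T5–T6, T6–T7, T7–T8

Yes; width 2.

Vertex coverage: the bags together contain {1, 2, 3, 4, 5, 6, 7, 8, 9, 10}, the full vertex set. Edge coverage: each edge of G has both endpoints in at least one bag. Running intersection: for every vertex, the bags containing it form a connected subtree. All three properties hold, so this is a valid tree decomposition of width max|bag| − 1 = 2, and hence tw(G) ≤ 2.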